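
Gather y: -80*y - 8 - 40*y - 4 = -120*y - 12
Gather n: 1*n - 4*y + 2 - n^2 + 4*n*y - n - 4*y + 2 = -n^2 + 4*n*y - 8*y + 4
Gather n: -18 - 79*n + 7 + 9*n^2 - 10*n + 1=9*n^2 - 89*n - 10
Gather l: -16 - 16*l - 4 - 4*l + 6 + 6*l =-14*l - 14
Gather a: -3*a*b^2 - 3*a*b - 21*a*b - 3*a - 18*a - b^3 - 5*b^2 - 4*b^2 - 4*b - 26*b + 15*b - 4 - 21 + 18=a*(-3*b^2 - 24*b - 21) - b^3 - 9*b^2 - 15*b - 7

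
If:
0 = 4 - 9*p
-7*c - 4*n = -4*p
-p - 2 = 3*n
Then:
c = 136/189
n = -22/27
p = 4/9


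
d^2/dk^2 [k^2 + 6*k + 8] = 2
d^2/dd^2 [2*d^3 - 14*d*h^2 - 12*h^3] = 12*d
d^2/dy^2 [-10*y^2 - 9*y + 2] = -20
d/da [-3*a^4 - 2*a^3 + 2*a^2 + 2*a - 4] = -12*a^3 - 6*a^2 + 4*a + 2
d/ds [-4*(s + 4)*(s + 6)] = -8*s - 40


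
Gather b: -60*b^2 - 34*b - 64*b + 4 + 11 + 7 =-60*b^2 - 98*b + 22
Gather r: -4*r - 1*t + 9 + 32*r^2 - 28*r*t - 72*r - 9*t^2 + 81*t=32*r^2 + r*(-28*t - 76) - 9*t^2 + 80*t + 9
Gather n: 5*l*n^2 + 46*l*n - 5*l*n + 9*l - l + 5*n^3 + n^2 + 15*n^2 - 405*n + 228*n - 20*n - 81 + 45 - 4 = 8*l + 5*n^3 + n^2*(5*l + 16) + n*(41*l - 197) - 40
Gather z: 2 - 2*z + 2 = 4 - 2*z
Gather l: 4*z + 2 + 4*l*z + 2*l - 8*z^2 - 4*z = l*(4*z + 2) - 8*z^2 + 2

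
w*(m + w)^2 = m^2*w + 2*m*w^2 + w^3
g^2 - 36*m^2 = (g - 6*m)*(g + 6*m)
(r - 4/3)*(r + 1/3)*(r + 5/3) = r^3 + 2*r^2/3 - 19*r/9 - 20/27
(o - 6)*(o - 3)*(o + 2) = o^3 - 7*o^2 + 36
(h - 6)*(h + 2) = h^2 - 4*h - 12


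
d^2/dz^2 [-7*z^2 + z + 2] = -14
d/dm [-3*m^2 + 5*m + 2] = 5 - 6*m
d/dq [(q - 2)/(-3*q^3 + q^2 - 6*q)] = (-q*(3*q^2 - q + 6) + (q - 2)*(9*q^2 - 2*q + 6))/(q^2*(3*q^2 - q + 6)^2)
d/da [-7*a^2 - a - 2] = -14*a - 1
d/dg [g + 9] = 1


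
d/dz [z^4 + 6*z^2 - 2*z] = 4*z^3 + 12*z - 2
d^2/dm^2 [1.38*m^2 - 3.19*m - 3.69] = 2.76000000000000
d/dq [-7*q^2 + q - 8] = 1 - 14*q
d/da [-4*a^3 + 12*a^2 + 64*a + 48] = -12*a^2 + 24*a + 64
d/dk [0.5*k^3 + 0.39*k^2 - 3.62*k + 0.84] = 1.5*k^2 + 0.78*k - 3.62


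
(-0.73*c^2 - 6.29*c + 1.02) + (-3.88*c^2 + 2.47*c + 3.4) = -4.61*c^2 - 3.82*c + 4.42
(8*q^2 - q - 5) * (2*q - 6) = 16*q^3 - 50*q^2 - 4*q + 30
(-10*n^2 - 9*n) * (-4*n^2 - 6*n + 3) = 40*n^4 + 96*n^3 + 24*n^2 - 27*n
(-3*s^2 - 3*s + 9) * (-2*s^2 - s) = 6*s^4 + 9*s^3 - 15*s^2 - 9*s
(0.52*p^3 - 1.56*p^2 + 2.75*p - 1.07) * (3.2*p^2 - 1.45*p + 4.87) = 1.664*p^5 - 5.746*p^4 + 13.5944*p^3 - 15.0087*p^2 + 14.944*p - 5.2109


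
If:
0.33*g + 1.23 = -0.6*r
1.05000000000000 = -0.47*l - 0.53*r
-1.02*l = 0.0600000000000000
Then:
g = -0.22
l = -0.06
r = -1.93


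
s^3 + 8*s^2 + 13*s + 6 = (s + 1)^2*(s + 6)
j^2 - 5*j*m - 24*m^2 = (j - 8*m)*(j + 3*m)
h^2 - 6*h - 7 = (h - 7)*(h + 1)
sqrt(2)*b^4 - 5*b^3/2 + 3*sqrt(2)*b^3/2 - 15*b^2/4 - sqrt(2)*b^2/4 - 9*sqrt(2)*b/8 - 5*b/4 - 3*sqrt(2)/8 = (b + 1/2)*(b + 1)*(b - 3*sqrt(2)/2)*(sqrt(2)*b + 1/2)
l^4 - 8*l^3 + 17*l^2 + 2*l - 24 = (l - 4)*(l - 3)*(l - 2)*(l + 1)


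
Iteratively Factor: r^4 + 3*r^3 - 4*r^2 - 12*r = (r)*(r^3 + 3*r^2 - 4*r - 12) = r*(r - 2)*(r^2 + 5*r + 6) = r*(r - 2)*(r + 2)*(r + 3)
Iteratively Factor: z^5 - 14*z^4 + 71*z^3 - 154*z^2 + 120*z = (z - 2)*(z^4 - 12*z^3 + 47*z^2 - 60*z) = (z - 3)*(z - 2)*(z^3 - 9*z^2 + 20*z) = (z - 5)*(z - 3)*(z - 2)*(z^2 - 4*z) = (z - 5)*(z - 4)*(z - 3)*(z - 2)*(z)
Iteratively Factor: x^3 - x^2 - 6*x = (x - 3)*(x^2 + 2*x) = x*(x - 3)*(x + 2)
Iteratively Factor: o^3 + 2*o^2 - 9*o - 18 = (o + 2)*(o^2 - 9) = (o - 3)*(o + 2)*(o + 3)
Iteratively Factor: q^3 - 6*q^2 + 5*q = (q)*(q^2 - 6*q + 5) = q*(q - 1)*(q - 5)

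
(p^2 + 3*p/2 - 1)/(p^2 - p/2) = (p + 2)/p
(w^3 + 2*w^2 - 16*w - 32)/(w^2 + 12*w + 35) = (w^3 + 2*w^2 - 16*w - 32)/(w^2 + 12*w + 35)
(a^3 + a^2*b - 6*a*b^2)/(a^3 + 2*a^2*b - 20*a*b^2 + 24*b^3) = a*(a + 3*b)/(a^2 + 4*a*b - 12*b^2)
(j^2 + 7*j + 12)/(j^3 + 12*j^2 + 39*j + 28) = (j + 3)/(j^2 + 8*j + 7)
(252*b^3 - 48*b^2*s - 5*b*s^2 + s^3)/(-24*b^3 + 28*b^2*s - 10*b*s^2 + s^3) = (-42*b^2 + b*s + s^2)/(4*b^2 - 4*b*s + s^2)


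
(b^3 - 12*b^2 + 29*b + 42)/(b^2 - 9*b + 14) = (b^2 - 5*b - 6)/(b - 2)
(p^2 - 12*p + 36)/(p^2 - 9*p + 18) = (p - 6)/(p - 3)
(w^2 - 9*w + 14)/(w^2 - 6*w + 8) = (w - 7)/(w - 4)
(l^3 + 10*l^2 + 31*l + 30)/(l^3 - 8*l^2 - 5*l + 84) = (l^2 + 7*l + 10)/(l^2 - 11*l + 28)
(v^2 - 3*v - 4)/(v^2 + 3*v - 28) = (v + 1)/(v + 7)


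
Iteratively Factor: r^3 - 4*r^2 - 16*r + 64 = (r - 4)*(r^2 - 16) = (r - 4)^2*(r + 4)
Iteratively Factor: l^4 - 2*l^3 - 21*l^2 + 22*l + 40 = (l - 5)*(l^3 + 3*l^2 - 6*l - 8) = (l - 5)*(l - 2)*(l^2 + 5*l + 4) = (l - 5)*(l - 2)*(l + 1)*(l + 4)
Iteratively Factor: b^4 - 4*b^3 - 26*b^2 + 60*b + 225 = (b + 3)*(b^3 - 7*b^2 - 5*b + 75) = (b - 5)*(b + 3)*(b^2 - 2*b - 15) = (b - 5)*(b + 3)^2*(b - 5)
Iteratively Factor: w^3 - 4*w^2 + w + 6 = (w - 2)*(w^2 - 2*w - 3) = (w - 2)*(w + 1)*(w - 3)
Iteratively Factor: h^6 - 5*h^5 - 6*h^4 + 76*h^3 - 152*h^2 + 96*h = (h + 4)*(h^5 - 9*h^4 + 30*h^3 - 44*h^2 + 24*h) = (h - 2)*(h + 4)*(h^4 - 7*h^3 + 16*h^2 - 12*h) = (h - 3)*(h - 2)*(h + 4)*(h^3 - 4*h^2 + 4*h) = h*(h - 3)*(h - 2)*(h + 4)*(h^2 - 4*h + 4) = h*(h - 3)*(h - 2)^2*(h + 4)*(h - 2)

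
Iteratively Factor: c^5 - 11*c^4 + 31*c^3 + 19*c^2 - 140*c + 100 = (c - 5)*(c^4 - 6*c^3 + c^2 + 24*c - 20) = (c - 5)^2*(c^3 - c^2 - 4*c + 4) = (c - 5)^2*(c - 2)*(c^2 + c - 2) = (c - 5)^2*(c - 2)*(c - 1)*(c + 2)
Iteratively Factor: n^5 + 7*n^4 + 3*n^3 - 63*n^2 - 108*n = (n)*(n^4 + 7*n^3 + 3*n^2 - 63*n - 108) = n*(n + 3)*(n^3 + 4*n^2 - 9*n - 36) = n*(n + 3)^2*(n^2 + n - 12) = n*(n + 3)^2*(n + 4)*(n - 3)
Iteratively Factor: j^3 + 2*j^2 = (j)*(j^2 + 2*j) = j^2*(j + 2)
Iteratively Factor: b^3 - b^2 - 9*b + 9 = (b - 3)*(b^2 + 2*b - 3) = (b - 3)*(b + 3)*(b - 1)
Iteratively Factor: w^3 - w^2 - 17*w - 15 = (w - 5)*(w^2 + 4*w + 3) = (w - 5)*(w + 1)*(w + 3)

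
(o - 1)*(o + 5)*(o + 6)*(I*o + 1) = I*o^4 + o^3 + 10*I*o^3 + 10*o^2 + 19*I*o^2 + 19*o - 30*I*o - 30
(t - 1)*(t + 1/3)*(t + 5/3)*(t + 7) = t^4 + 8*t^3 + 50*t^2/9 - 32*t/3 - 35/9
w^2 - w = w*(w - 1)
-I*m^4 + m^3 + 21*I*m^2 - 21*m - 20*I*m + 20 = (m - 4)*(m + 5)*(m + I)*(-I*m + I)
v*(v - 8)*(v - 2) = v^3 - 10*v^2 + 16*v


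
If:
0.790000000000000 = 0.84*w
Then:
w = 0.94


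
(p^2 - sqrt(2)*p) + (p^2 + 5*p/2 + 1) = 2*p^2 - sqrt(2)*p + 5*p/2 + 1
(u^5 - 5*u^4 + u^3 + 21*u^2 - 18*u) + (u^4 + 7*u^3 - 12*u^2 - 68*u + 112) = u^5 - 4*u^4 + 8*u^3 + 9*u^2 - 86*u + 112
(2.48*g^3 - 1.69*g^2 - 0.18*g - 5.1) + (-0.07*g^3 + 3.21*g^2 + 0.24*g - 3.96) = 2.41*g^3 + 1.52*g^2 + 0.06*g - 9.06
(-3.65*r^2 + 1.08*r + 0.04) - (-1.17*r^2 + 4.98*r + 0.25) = -2.48*r^2 - 3.9*r - 0.21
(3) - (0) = 3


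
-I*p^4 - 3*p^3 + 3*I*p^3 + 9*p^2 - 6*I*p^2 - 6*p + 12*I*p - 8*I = (p - 2)*(p - 1)*(p - 4*I)*(-I*p + 1)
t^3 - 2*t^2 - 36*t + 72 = (t - 6)*(t - 2)*(t + 6)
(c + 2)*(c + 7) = c^2 + 9*c + 14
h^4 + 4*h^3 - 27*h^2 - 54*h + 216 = (h - 3)^2*(h + 4)*(h + 6)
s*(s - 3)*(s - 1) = s^3 - 4*s^2 + 3*s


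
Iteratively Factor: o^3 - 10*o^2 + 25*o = (o - 5)*(o^2 - 5*o) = (o - 5)^2*(o)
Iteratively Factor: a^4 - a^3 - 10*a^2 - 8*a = (a + 1)*(a^3 - 2*a^2 - 8*a) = a*(a + 1)*(a^2 - 2*a - 8) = a*(a + 1)*(a + 2)*(a - 4)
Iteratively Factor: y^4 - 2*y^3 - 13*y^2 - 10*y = (y - 5)*(y^3 + 3*y^2 + 2*y) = (y - 5)*(y + 2)*(y^2 + y) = (y - 5)*(y + 1)*(y + 2)*(y)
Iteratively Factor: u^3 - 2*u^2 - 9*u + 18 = (u + 3)*(u^2 - 5*u + 6) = (u - 2)*(u + 3)*(u - 3)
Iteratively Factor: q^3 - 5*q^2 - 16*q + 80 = (q - 4)*(q^2 - q - 20) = (q - 5)*(q - 4)*(q + 4)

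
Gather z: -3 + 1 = -2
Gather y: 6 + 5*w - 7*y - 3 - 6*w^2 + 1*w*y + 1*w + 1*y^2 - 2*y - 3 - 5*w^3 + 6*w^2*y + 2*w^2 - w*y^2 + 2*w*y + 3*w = -5*w^3 - 4*w^2 + 9*w + y^2*(1 - w) + y*(6*w^2 + 3*w - 9)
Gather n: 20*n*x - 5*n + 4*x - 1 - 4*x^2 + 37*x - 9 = n*(20*x - 5) - 4*x^2 + 41*x - 10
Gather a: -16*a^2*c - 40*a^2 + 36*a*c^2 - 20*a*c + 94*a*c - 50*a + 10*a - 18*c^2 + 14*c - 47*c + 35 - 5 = a^2*(-16*c - 40) + a*(36*c^2 + 74*c - 40) - 18*c^2 - 33*c + 30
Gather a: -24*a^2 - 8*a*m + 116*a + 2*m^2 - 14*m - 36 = -24*a^2 + a*(116 - 8*m) + 2*m^2 - 14*m - 36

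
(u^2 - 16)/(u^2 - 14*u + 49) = (u^2 - 16)/(u^2 - 14*u + 49)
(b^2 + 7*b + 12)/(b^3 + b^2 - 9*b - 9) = (b + 4)/(b^2 - 2*b - 3)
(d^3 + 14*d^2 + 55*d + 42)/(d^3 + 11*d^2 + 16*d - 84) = (d + 1)/(d - 2)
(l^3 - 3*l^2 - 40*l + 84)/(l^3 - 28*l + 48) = (l - 7)/(l - 4)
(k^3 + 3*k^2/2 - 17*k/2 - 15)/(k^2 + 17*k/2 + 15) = (k^2 - k - 6)/(k + 6)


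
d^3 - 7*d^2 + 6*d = d*(d - 6)*(d - 1)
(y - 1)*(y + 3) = y^2 + 2*y - 3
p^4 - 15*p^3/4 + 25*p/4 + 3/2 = (p - 3)*(p - 2)*(p + 1/4)*(p + 1)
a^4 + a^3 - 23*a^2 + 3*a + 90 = (a - 3)^2*(a + 2)*(a + 5)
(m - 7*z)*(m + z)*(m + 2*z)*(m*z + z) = m^4*z - 4*m^3*z^2 + m^3*z - 19*m^2*z^3 - 4*m^2*z^2 - 14*m*z^4 - 19*m*z^3 - 14*z^4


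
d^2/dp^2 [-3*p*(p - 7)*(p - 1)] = 48 - 18*p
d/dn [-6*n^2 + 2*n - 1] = 2 - 12*n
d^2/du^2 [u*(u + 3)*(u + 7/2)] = 6*u + 13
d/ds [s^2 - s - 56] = 2*s - 1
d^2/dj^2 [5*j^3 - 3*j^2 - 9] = 30*j - 6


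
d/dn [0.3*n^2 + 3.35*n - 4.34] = 0.6*n + 3.35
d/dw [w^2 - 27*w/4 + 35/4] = 2*w - 27/4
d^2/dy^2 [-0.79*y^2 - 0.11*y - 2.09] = -1.58000000000000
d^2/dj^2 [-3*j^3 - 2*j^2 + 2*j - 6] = -18*j - 4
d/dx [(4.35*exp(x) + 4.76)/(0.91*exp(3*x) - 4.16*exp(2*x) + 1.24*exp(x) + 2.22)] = (-7.917*exp(3*x) + 5.1012*exp(2*x) + 39.6032*exp(x) + 3.7546)*exp(x)/(0.8281*exp(6*x) - 7.5712*exp(5*x) + 19.5624*exp(4*x) - 6.2764*exp(3*x) - 16.9328*exp(2*x) + 5.5056*exp(x) + 4.9284)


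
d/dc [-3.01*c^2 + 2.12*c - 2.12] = 2.12 - 6.02*c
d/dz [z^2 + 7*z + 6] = 2*z + 7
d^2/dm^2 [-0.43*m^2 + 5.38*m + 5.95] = -0.860000000000000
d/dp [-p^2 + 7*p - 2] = 7 - 2*p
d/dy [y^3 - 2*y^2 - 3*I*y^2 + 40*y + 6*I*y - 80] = 3*y^2 - 4*y - 6*I*y + 40 + 6*I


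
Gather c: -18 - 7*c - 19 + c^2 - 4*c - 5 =c^2 - 11*c - 42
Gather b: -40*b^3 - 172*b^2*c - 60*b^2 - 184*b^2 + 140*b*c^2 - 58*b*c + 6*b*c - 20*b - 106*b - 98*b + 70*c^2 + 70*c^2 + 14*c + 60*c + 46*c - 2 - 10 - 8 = -40*b^3 + b^2*(-172*c - 244) + b*(140*c^2 - 52*c - 224) + 140*c^2 + 120*c - 20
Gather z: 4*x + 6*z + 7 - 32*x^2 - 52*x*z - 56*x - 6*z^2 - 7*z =-32*x^2 - 52*x - 6*z^2 + z*(-52*x - 1) + 7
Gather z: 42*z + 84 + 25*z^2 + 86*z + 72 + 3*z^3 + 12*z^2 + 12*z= 3*z^3 + 37*z^2 + 140*z + 156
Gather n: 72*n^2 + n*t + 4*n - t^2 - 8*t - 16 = 72*n^2 + n*(t + 4) - t^2 - 8*t - 16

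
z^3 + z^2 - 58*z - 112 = (z - 8)*(z + 2)*(z + 7)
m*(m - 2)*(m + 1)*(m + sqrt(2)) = m^4 - m^3 + sqrt(2)*m^3 - 2*m^2 - sqrt(2)*m^2 - 2*sqrt(2)*m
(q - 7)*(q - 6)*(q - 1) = q^3 - 14*q^2 + 55*q - 42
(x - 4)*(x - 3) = x^2 - 7*x + 12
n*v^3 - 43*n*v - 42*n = (v - 7)*(v + 6)*(n*v + n)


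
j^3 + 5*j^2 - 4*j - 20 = (j - 2)*(j + 2)*(j + 5)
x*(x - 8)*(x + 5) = x^3 - 3*x^2 - 40*x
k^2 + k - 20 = (k - 4)*(k + 5)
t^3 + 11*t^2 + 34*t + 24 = (t + 1)*(t + 4)*(t + 6)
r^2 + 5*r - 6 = (r - 1)*(r + 6)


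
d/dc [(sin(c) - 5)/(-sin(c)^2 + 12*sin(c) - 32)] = (sin(c)^2 - 10*sin(c) + 28)*cos(c)/(sin(c)^2 - 12*sin(c) + 32)^2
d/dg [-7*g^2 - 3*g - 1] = -14*g - 3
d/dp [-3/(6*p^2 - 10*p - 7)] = 6*(6*p - 5)/(-6*p^2 + 10*p + 7)^2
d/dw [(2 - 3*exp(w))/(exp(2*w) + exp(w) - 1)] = (3*exp(2*w) - 4*exp(w) + 1)*exp(w)/(exp(4*w) + 2*exp(3*w) - exp(2*w) - 2*exp(w) + 1)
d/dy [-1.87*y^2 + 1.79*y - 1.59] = 1.79 - 3.74*y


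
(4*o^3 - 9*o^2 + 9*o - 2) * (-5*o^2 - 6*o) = -20*o^5 + 21*o^4 + 9*o^3 - 44*o^2 + 12*o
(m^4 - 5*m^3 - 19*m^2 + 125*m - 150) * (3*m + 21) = 3*m^5 + 6*m^4 - 162*m^3 - 24*m^2 + 2175*m - 3150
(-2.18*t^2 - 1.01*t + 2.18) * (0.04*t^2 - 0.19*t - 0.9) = -0.0872*t^4 + 0.3738*t^3 + 2.2411*t^2 + 0.4948*t - 1.962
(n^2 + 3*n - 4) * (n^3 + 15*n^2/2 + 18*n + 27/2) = n^5 + 21*n^4/2 + 73*n^3/2 + 75*n^2/2 - 63*n/2 - 54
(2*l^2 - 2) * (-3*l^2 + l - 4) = -6*l^4 + 2*l^3 - 2*l^2 - 2*l + 8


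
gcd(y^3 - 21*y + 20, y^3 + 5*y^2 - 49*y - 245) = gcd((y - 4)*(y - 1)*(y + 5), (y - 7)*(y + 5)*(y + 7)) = y + 5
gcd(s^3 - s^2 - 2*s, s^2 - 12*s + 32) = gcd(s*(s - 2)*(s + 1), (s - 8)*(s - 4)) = 1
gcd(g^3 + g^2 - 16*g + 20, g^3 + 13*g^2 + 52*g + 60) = g + 5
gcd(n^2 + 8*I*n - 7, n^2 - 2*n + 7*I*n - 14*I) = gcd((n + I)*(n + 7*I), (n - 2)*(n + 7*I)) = n + 7*I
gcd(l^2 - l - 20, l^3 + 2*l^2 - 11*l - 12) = l + 4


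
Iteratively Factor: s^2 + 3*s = (s)*(s + 3)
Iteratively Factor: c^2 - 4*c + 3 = (c - 3)*(c - 1)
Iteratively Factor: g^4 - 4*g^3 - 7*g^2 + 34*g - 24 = (g - 2)*(g^3 - 2*g^2 - 11*g + 12) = (g - 2)*(g + 3)*(g^2 - 5*g + 4) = (g - 2)*(g - 1)*(g + 3)*(g - 4)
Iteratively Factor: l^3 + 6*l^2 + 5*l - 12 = (l + 4)*(l^2 + 2*l - 3) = (l + 3)*(l + 4)*(l - 1)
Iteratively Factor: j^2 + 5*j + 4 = (j + 1)*(j + 4)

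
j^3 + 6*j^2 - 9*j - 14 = (j - 2)*(j + 1)*(j + 7)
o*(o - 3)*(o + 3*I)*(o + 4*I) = o^4 - 3*o^3 + 7*I*o^3 - 12*o^2 - 21*I*o^2 + 36*o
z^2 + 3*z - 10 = (z - 2)*(z + 5)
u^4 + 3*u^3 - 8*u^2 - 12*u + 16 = (u - 2)*(u - 1)*(u + 2)*(u + 4)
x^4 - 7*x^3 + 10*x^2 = x^2*(x - 5)*(x - 2)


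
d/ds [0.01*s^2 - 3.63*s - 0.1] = 0.02*s - 3.63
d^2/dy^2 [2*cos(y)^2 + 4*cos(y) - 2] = -4*cos(y) - 4*cos(2*y)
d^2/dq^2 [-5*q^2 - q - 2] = -10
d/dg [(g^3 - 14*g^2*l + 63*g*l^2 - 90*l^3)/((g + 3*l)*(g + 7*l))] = (g^4 + 20*g^3*l - 140*g^2*l^2 - 408*g*l^3 + 2223*l^4)/(g^4 + 20*g^3*l + 142*g^2*l^2 + 420*g*l^3 + 441*l^4)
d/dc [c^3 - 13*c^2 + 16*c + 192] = 3*c^2 - 26*c + 16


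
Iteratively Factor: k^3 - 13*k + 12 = (k - 1)*(k^2 + k - 12) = (k - 3)*(k - 1)*(k + 4)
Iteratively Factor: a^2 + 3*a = (a)*(a + 3)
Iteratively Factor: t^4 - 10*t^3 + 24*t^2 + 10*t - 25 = (t - 5)*(t^3 - 5*t^2 - t + 5) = (t - 5)*(t + 1)*(t^2 - 6*t + 5) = (t - 5)*(t - 1)*(t + 1)*(t - 5)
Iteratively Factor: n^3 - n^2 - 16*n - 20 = (n + 2)*(n^2 - 3*n - 10) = (n + 2)^2*(n - 5)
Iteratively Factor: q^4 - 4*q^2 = (q)*(q^3 - 4*q) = q*(q - 2)*(q^2 + 2*q) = q*(q - 2)*(q + 2)*(q)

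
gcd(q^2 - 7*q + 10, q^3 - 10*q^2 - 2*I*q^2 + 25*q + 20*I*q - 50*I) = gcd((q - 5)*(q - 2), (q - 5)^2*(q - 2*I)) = q - 5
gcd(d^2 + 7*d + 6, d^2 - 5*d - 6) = d + 1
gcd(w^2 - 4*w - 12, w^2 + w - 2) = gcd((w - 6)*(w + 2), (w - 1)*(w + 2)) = w + 2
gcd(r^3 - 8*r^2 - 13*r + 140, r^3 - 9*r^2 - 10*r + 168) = r^2 - 3*r - 28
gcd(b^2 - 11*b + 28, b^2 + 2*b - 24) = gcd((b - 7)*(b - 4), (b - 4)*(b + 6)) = b - 4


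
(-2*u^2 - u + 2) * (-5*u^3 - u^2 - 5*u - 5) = 10*u^5 + 7*u^4 + u^3 + 13*u^2 - 5*u - 10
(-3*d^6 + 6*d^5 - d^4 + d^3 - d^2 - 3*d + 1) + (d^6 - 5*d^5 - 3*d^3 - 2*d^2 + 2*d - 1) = -2*d^6 + d^5 - d^4 - 2*d^3 - 3*d^2 - d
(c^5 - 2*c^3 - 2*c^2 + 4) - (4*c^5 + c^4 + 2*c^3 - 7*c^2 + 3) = -3*c^5 - c^4 - 4*c^3 + 5*c^2 + 1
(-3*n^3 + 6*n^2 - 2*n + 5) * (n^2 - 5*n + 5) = -3*n^5 + 21*n^4 - 47*n^3 + 45*n^2 - 35*n + 25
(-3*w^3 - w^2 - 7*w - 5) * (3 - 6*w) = 18*w^4 - 3*w^3 + 39*w^2 + 9*w - 15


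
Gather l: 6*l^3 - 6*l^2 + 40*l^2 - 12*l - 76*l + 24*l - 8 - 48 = 6*l^3 + 34*l^2 - 64*l - 56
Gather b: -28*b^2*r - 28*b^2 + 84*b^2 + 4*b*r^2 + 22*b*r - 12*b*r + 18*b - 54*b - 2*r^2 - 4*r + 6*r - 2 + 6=b^2*(56 - 28*r) + b*(4*r^2 + 10*r - 36) - 2*r^2 + 2*r + 4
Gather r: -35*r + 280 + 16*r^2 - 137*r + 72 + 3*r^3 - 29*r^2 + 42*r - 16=3*r^3 - 13*r^2 - 130*r + 336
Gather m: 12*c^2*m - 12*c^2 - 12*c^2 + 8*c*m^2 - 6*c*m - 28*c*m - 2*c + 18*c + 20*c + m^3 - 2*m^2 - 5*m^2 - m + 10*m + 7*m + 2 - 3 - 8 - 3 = -24*c^2 + 36*c + m^3 + m^2*(8*c - 7) + m*(12*c^2 - 34*c + 16) - 12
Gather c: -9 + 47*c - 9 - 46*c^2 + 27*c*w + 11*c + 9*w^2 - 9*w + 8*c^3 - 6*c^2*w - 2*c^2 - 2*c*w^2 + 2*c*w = 8*c^3 + c^2*(-6*w - 48) + c*(-2*w^2 + 29*w + 58) + 9*w^2 - 9*w - 18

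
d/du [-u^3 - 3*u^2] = 3*u*(-u - 2)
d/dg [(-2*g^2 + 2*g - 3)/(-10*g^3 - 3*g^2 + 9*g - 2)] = (-20*g^4 + 40*g^3 - 102*g^2 - 10*g + 23)/(100*g^6 + 60*g^5 - 171*g^4 - 14*g^3 + 93*g^2 - 36*g + 4)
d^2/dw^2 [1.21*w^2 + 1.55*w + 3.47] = 2.42000000000000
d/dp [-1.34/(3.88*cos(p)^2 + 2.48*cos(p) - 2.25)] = -(10.3984*cos(p) + 3.3232)*sin(p)/(3.88*cos(p)^2 + 2.48*cos(p) - 2.25)^2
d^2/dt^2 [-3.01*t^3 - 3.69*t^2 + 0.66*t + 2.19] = -18.06*t - 7.38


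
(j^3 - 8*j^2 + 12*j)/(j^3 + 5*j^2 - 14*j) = (j - 6)/(j + 7)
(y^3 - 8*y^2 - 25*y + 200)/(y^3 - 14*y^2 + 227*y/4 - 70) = 4*(y^2 - 25)/(4*y^2 - 24*y + 35)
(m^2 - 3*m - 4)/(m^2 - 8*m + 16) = (m + 1)/(m - 4)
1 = 1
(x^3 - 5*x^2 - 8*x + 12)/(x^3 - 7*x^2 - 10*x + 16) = (x - 6)/(x - 8)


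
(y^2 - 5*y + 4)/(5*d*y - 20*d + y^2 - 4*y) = (y - 1)/(5*d + y)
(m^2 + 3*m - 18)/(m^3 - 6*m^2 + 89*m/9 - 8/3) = 9*(m + 6)/(9*m^2 - 27*m + 8)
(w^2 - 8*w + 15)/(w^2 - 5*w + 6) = (w - 5)/(w - 2)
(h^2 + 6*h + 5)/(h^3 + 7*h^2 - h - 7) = (h + 5)/(h^2 + 6*h - 7)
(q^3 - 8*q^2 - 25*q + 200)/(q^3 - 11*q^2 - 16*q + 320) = (q - 5)/(q - 8)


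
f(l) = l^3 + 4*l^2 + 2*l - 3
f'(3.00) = 53.00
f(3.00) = 66.00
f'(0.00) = 2.00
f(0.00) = -3.00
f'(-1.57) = -3.17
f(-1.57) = -0.15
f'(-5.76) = 55.45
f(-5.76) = -72.91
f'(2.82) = 48.42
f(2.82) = 56.88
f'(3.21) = 58.59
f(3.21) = 77.71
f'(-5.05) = 38.11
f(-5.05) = -39.88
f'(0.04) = 2.32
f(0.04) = -2.91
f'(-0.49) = -1.20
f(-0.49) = -3.14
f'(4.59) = 101.92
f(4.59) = 187.15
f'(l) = 3*l^2 + 8*l + 2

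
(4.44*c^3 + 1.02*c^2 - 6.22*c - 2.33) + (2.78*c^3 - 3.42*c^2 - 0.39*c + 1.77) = 7.22*c^3 - 2.4*c^2 - 6.61*c - 0.56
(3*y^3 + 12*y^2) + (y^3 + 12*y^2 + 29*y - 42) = 4*y^3 + 24*y^2 + 29*y - 42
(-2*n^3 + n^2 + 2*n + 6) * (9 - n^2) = 2*n^5 - n^4 - 20*n^3 + 3*n^2 + 18*n + 54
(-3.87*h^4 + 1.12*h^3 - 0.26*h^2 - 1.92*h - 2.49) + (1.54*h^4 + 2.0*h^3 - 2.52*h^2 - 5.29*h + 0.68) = -2.33*h^4 + 3.12*h^3 - 2.78*h^2 - 7.21*h - 1.81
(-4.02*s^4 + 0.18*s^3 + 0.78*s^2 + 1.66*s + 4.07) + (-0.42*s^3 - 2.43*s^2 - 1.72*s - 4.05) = -4.02*s^4 - 0.24*s^3 - 1.65*s^2 - 0.0600000000000001*s + 0.0200000000000005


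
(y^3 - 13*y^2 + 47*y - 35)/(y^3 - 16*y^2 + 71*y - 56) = (y - 5)/(y - 8)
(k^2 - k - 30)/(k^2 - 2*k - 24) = (k + 5)/(k + 4)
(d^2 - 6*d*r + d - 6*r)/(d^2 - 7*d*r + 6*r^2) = (-d - 1)/(-d + r)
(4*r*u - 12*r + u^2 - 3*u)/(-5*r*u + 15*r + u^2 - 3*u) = (-4*r - u)/(5*r - u)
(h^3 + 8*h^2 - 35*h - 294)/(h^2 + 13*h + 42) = (h^2 + h - 42)/(h + 6)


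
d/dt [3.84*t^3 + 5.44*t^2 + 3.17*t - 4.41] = 11.52*t^2 + 10.88*t + 3.17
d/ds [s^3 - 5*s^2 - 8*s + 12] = 3*s^2 - 10*s - 8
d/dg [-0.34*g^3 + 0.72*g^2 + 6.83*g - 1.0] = -1.02*g^2 + 1.44*g + 6.83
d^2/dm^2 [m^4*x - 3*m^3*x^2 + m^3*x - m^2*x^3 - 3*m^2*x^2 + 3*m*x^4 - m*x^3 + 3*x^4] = 2*x*(6*m^2 - 9*m*x + 3*m - x^2 - 3*x)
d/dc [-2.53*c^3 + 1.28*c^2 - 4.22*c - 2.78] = -7.59*c^2 + 2.56*c - 4.22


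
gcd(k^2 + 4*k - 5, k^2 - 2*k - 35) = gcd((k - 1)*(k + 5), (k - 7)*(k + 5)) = k + 5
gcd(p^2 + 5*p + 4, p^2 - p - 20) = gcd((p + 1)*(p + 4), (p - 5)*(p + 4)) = p + 4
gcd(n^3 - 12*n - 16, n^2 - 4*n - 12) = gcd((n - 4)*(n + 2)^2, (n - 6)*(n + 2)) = n + 2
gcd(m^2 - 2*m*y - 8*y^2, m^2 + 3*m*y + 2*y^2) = m + 2*y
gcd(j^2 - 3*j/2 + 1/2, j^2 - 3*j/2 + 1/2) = j^2 - 3*j/2 + 1/2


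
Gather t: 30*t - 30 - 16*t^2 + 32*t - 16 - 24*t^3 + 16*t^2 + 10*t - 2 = -24*t^3 + 72*t - 48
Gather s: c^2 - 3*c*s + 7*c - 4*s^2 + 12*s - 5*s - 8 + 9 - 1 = c^2 + 7*c - 4*s^2 + s*(7 - 3*c)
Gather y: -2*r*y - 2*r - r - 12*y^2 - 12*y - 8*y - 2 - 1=-3*r - 12*y^2 + y*(-2*r - 20) - 3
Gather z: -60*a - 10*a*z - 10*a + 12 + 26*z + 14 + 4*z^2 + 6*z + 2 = -70*a + 4*z^2 + z*(32 - 10*a) + 28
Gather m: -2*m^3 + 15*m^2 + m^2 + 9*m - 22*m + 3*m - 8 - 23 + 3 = -2*m^3 + 16*m^2 - 10*m - 28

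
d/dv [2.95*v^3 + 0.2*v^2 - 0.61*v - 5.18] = 8.85*v^2 + 0.4*v - 0.61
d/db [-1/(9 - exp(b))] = -exp(b)/(exp(b) - 9)^2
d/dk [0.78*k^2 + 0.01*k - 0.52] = 1.56*k + 0.01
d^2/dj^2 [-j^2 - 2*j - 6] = -2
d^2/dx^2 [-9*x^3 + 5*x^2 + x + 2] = 10 - 54*x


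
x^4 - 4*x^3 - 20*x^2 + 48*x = x*(x - 6)*(x - 2)*(x + 4)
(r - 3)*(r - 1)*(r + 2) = r^3 - 2*r^2 - 5*r + 6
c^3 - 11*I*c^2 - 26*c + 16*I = (c - 8*I)*(c - 2*I)*(c - I)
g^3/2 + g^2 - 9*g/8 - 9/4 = (g/2 + 1)*(g - 3/2)*(g + 3/2)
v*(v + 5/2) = v^2 + 5*v/2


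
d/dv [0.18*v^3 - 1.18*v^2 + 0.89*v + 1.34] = 0.54*v^2 - 2.36*v + 0.89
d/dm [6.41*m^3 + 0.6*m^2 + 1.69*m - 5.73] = 19.23*m^2 + 1.2*m + 1.69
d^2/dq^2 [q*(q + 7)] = 2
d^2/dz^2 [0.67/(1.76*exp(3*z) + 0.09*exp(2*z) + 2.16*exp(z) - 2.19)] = (0.67*(5.28*exp(2*z) + 0.18*exp(z) + 2.16)*(10.56*exp(2*z) + 0.36*exp(z) + 4.32)*exp(z) - (10.6128*exp(2*z) + 0.2412*exp(z) + 1.4472)*(1.76*exp(3*z) + 0.09*exp(2*z) + 2.16*exp(z) - 2.19))*exp(z)/(1.76*exp(3*z) + 0.09*exp(2*z) + 2.16*exp(z) - 2.19)^3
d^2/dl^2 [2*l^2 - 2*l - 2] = 4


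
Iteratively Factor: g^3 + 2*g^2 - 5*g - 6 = (g + 1)*(g^2 + g - 6) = (g + 1)*(g + 3)*(g - 2)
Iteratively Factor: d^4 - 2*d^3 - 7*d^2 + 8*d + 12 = (d - 2)*(d^3 - 7*d - 6) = (d - 3)*(d - 2)*(d^2 + 3*d + 2) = (d - 3)*(d - 2)*(d + 1)*(d + 2)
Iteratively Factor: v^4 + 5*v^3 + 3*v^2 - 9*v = (v + 3)*(v^3 + 2*v^2 - 3*v) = (v - 1)*(v + 3)*(v^2 + 3*v) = v*(v - 1)*(v + 3)*(v + 3)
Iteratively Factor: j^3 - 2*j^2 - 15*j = (j - 5)*(j^2 + 3*j) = (j - 5)*(j + 3)*(j)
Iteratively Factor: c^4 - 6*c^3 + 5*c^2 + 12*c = (c + 1)*(c^3 - 7*c^2 + 12*c) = (c - 3)*(c + 1)*(c^2 - 4*c) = c*(c - 3)*(c + 1)*(c - 4)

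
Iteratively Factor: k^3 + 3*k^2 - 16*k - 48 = (k + 4)*(k^2 - k - 12) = (k - 4)*(k + 4)*(k + 3)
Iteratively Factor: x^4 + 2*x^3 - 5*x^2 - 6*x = (x + 3)*(x^3 - x^2 - 2*x) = (x - 2)*(x + 3)*(x^2 + x) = (x - 2)*(x + 1)*(x + 3)*(x)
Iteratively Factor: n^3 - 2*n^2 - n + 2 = (n - 1)*(n^2 - n - 2) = (n - 1)*(n + 1)*(n - 2)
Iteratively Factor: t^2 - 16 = (t - 4)*(t + 4)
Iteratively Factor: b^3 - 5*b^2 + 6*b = (b - 2)*(b^2 - 3*b) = (b - 3)*(b - 2)*(b)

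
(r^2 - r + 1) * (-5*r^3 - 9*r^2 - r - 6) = -5*r^5 - 4*r^4 + 3*r^3 - 14*r^2 + 5*r - 6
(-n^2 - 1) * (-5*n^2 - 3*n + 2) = 5*n^4 + 3*n^3 + 3*n^2 + 3*n - 2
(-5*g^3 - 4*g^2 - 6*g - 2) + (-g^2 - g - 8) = -5*g^3 - 5*g^2 - 7*g - 10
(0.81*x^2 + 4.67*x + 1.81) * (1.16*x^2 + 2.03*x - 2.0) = 0.9396*x^4 + 7.0615*x^3 + 9.9597*x^2 - 5.6657*x - 3.62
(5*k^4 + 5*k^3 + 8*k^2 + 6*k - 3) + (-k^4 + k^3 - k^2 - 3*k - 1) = 4*k^4 + 6*k^3 + 7*k^2 + 3*k - 4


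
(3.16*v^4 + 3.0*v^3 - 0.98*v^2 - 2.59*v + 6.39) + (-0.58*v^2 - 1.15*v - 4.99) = 3.16*v^4 + 3.0*v^3 - 1.56*v^2 - 3.74*v + 1.4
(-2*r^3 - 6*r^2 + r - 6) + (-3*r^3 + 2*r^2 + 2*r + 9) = -5*r^3 - 4*r^2 + 3*r + 3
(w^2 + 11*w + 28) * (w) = w^3 + 11*w^2 + 28*w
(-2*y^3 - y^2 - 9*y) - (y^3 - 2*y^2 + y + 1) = -3*y^3 + y^2 - 10*y - 1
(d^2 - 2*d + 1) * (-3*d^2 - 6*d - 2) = -3*d^4 + 7*d^2 - 2*d - 2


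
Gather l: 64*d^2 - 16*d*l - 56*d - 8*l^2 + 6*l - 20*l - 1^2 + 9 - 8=64*d^2 - 56*d - 8*l^2 + l*(-16*d - 14)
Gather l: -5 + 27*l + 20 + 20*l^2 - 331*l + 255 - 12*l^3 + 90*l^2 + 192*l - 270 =-12*l^3 + 110*l^2 - 112*l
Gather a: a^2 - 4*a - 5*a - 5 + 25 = a^2 - 9*a + 20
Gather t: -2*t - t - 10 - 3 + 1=-3*t - 12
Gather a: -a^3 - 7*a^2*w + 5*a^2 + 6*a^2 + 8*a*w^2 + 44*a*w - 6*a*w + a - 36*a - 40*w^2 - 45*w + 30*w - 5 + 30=-a^3 + a^2*(11 - 7*w) + a*(8*w^2 + 38*w - 35) - 40*w^2 - 15*w + 25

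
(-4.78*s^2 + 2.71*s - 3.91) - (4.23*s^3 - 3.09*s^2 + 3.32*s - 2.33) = -4.23*s^3 - 1.69*s^2 - 0.61*s - 1.58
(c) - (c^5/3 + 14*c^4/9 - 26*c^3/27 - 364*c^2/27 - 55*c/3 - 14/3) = -c^5/3 - 14*c^4/9 + 26*c^3/27 + 364*c^2/27 + 58*c/3 + 14/3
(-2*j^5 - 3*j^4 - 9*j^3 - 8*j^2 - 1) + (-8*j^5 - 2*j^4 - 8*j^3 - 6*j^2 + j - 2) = -10*j^5 - 5*j^4 - 17*j^3 - 14*j^2 + j - 3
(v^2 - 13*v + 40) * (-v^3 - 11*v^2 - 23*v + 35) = -v^5 + 2*v^4 + 80*v^3 - 106*v^2 - 1375*v + 1400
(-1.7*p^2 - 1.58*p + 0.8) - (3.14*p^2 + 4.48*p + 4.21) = -4.84*p^2 - 6.06*p - 3.41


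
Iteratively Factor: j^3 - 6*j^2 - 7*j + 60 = (j + 3)*(j^2 - 9*j + 20) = (j - 4)*(j + 3)*(j - 5)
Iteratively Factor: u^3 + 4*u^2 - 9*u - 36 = (u + 4)*(u^2 - 9) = (u - 3)*(u + 4)*(u + 3)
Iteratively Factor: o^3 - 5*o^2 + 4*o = (o - 1)*(o^2 - 4*o) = (o - 4)*(o - 1)*(o)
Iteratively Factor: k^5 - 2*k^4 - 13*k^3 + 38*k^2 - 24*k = (k + 4)*(k^4 - 6*k^3 + 11*k^2 - 6*k) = (k - 2)*(k + 4)*(k^3 - 4*k^2 + 3*k) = k*(k - 2)*(k + 4)*(k^2 - 4*k + 3) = k*(k - 3)*(k - 2)*(k + 4)*(k - 1)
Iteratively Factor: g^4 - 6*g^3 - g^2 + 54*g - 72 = (g + 3)*(g^3 - 9*g^2 + 26*g - 24) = (g - 2)*(g + 3)*(g^2 - 7*g + 12) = (g - 4)*(g - 2)*(g + 3)*(g - 3)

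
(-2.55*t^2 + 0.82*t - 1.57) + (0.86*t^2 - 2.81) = -1.69*t^2 + 0.82*t - 4.38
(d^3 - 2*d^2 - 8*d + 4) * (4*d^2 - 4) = 4*d^5 - 8*d^4 - 36*d^3 + 24*d^2 + 32*d - 16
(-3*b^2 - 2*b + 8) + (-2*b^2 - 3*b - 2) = -5*b^2 - 5*b + 6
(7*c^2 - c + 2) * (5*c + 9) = 35*c^3 + 58*c^2 + c + 18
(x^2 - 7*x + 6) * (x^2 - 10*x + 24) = x^4 - 17*x^3 + 100*x^2 - 228*x + 144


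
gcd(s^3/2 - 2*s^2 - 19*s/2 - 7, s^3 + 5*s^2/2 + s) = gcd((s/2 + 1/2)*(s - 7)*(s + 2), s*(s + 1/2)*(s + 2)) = s + 2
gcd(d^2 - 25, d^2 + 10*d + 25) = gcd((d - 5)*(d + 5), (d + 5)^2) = d + 5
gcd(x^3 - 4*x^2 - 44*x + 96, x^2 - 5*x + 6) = x - 2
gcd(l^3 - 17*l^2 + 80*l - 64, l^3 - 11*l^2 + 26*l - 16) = l^2 - 9*l + 8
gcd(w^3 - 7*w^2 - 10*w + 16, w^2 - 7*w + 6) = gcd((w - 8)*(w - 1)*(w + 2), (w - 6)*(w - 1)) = w - 1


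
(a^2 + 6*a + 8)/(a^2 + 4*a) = (a + 2)/a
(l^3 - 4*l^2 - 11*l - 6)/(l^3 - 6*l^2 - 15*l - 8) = (l - 6)/(l - 8)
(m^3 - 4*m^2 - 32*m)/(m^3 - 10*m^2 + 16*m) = (m + 4)/(m - 2)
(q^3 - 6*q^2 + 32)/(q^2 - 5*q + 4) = (q^2 - 2*q - 8)/(q - 1)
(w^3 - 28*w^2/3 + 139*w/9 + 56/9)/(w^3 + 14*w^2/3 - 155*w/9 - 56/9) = (w - 7)/(w + 7)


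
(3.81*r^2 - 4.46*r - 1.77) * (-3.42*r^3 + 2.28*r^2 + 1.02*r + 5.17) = -13.0302*r^5 + 23.94*r^4 - 0.229199999999999*r^3 + 11.1129*r^2 - 24.8636*r - 9.1509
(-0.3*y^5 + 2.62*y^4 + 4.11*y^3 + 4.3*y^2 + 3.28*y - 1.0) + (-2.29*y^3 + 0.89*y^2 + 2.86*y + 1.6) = -0.3*y^5 + 2.62*y^4 + 1.82*y^3 + 5.19*y^2 + 6.14*y + 0.6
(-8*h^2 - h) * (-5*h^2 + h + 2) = 40*h^4 - 3*h^3 - 17*h^2 - 2*h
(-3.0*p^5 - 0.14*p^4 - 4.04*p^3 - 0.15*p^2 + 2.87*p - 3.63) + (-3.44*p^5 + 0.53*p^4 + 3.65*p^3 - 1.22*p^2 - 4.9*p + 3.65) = -6.44*p^5 + 0.39*p^4 - 0.39*p^3 - 1.37*p^2 - 2.03*p + 0.02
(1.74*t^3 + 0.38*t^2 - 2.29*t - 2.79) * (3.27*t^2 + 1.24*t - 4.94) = 5.6898*t^5 + 3.4002*t^4 - 15.6127*t^3 - 13.8401*t^2 + 7.853*t + 13.7826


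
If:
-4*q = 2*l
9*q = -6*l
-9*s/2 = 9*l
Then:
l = 0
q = 0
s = 0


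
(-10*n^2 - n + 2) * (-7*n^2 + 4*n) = 70*n^4 - 33*n^3 - 18*n^2 + 8*n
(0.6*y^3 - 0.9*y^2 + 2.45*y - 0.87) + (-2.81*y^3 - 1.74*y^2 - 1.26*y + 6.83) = -2.21*y^3 - 2.64*y^2 + 1.19*y + 5.96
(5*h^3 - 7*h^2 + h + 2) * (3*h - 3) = 15*h^4 - 36*h^3 + 24*h^2 + 3*h - 6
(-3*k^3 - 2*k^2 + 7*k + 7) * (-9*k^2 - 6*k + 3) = 27*k^5 + 36*k^4 - 60*k^3 - 111*k^2 - 21*k + 21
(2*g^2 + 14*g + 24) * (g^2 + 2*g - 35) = 2*g^4 + 18*g^3 - 18*g^2 - 442*g - 840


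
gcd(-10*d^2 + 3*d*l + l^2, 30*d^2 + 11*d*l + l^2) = 5*d + l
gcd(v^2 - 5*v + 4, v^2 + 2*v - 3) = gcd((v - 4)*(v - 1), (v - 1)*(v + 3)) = v - 1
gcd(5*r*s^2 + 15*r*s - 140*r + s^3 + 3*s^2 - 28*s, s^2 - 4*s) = s - 4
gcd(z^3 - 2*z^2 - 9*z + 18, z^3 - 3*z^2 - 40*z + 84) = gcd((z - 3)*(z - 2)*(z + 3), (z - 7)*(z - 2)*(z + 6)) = z - 2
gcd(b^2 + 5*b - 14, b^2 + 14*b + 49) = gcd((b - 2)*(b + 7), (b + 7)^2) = b + 7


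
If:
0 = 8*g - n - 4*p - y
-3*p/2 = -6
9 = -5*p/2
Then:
No Solution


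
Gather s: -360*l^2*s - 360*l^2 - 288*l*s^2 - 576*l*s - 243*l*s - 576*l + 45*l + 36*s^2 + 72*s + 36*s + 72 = -360*l^2 - 531*l + s^2*(36 - 288*l) + s*(-360*l^2 - 819*l + 108) + 72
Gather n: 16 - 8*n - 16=-8*n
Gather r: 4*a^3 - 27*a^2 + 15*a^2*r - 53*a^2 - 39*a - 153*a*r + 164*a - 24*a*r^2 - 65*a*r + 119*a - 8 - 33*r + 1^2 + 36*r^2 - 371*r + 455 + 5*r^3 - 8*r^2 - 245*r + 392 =4*a^3 - 80*a^2 + 244*a + 5*r^3 + r^2*(28 - 24*a) + r*(15*a^2 - 218*a - 649) + 840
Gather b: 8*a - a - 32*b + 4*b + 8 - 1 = 7*a - 28*b + 7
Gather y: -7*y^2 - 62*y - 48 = -7*y^2 - 62*y - 48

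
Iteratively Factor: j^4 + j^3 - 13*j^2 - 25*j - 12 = (j + 3)*(j^3 - 2*j^2 - 7*j - 4) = (j + 1)*(j + 3)*(j^2 - 3*j - 4) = (j + 1)^2*(j + 3)*(j - 4)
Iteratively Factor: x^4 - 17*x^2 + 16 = (x + 4)*(x^3 - 4*x^2 - x + 4) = (x - 4)*(x + 4)*(x^2 - 1) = (x - 4)*(x + 1)*(x + 4)*(x - 1)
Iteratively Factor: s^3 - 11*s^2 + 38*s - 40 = (s - 5)*(s^2 - 6*s + 8) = (s - 5)*(s - 4)*(s - 2)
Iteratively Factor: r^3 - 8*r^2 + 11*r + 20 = (r - 4)*(r^2 - 4*r - 5) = (r - 4)*(r + 1)*(r - 5)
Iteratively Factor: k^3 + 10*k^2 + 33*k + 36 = (k + 3)*(k^2 + 7*k + 12) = (k + 3)*(k + 4)*(k + 3)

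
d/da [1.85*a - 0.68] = 1.85000000000000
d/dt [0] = 0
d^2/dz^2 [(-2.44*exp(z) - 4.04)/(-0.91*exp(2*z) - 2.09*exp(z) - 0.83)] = (2.020564*exp(4*z) + 8.74146*exp(3*z) + 11.993436*exp(2*z) + 1.208808*exp(z) - 5.327272)*exp(z)/(0.753571*exp(6*z) + 5.192187*exp(5*z) + 13.986882*exp(4*z) + 18.600791*exp(3*z) + 12.757266*exp(2*z) + 4.319403*exp(z) + 0.571787)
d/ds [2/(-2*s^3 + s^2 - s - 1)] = 2*(6*s^2 - 2*s + 1)/(2*s^3 - s^2 + s + 1)^2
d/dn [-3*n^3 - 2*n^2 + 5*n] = -9*n^2 - 4*n + 5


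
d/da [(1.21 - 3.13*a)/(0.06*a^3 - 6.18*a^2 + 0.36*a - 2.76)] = (0.3756*a^3 - 19.5612*a^2 + 14.9556*a + 8.2032)/(0.0036*a^6 - 0.7416*a^5 + 38.2356*a^4 - 4.7808*a^3 + 34.2432*a^2 - 1.9872*a + 7.6176)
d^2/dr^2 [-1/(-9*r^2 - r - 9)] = 2*(-81*r^2 - 9*r + (18*r + 1)^2 - 81)/(9*r^2 + r + 9)^3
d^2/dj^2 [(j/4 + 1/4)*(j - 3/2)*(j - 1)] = 3*j/2 - 3/4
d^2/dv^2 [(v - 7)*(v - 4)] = 2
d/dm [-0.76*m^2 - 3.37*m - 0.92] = -1.52*m - 3.37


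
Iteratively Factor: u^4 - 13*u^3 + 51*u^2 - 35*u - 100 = (u - 5)*(u^3 - 8*u^2 + 11*u + 20) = (u - 5)^2*(u^2 - 3*u - 4) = (u - 5)^2*(u + 1)*(u - 4)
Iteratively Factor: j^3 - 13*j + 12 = (j - 3)*(j^2 + 3*j - 4) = (j - 3)*(j + 4)*(j - 1)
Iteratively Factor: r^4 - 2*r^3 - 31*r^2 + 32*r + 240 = (r - 5)*(r^3 + 3*r^2 - 16*r - 48) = (r - 5)*(r + 3)*(r^2 - 16) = (r - 5)*(r + 3)*(r + 4)*(r - 4)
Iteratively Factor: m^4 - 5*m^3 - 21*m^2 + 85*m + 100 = (m - 5)*(m^3 - 21*m - 20) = (m - 5)*(m + 1)*(m^2 - m - 20) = (m - 5)^2*(m + 1)*(m + 4)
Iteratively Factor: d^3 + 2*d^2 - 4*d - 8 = (d + 2)*(d^2 - 4) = (d - 2)*(d + 2)*(d + 2)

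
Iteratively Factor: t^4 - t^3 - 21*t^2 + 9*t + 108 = (t + 3)*(t^3 - 4*t^2 - 9*t + 36) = (t - 3)*(t + 3)*(t^2 - t - 12) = (t - 3)*(t + 3)^2*(t - 4)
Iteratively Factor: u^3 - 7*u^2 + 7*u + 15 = (u + 1)*(u^2 - 8*u + 15) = (u - 3)*(u + 1)*(u - 5)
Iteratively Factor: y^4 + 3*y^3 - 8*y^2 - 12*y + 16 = (y + 2)*(y^3 + y^2 - 10*y + 8) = (y + 2)*(y + 4)*(y^2 - 3*y + 2) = (y - 1)*(y + 2)*(y + 4)*(y - 2)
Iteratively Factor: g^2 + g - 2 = (g + 2)*(g - 1)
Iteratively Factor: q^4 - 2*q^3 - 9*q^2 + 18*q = (q + 3)*(q^3 - 5*q^2 + 6*q) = (q - 3)*(q + 3)*(q^2 - 2*q) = q*(q - 3)*(q + 3)*(q - 2)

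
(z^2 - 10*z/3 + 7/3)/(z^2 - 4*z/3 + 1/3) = (3*z - 7)/(3*z - 1)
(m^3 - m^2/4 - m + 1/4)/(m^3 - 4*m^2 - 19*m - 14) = (4*m^2 - 5*m + 1)/(4*(m^2 - 5*m - 14))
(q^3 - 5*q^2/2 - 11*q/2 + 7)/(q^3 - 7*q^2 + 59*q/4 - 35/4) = 2*(q + 2)/(2*q - 5)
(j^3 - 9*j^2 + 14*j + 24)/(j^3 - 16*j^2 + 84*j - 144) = (j + 1)/(j - 6)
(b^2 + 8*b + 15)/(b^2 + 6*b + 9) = (b + 5)/(b + 3)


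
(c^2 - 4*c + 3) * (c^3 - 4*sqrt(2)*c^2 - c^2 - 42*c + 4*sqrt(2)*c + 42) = c^5 - 4*sqrt(2)*c^4 - 5*c^4 - 35*c^3 + 20*sqrt(2)*c^3 - 28*sqrt(2)*c^2 + 207*c^2 - 294*c + 12*sqrt(2)*c + 126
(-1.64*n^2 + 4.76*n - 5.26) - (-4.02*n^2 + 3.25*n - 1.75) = 2.38*n^2 + 1.51*n - 3.51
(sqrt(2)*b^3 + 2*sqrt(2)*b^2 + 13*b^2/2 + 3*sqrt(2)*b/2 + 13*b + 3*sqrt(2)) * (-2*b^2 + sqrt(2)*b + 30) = -2*sqrt(2)*b^5 - 11*b^4 - 4*sqrt(2)*b^4 - 22*b^3 + 67*sqrt(2)*b^3/2 + 67*sqrt(2)*b^2 + 198*b^2 + 45*sqrt(2)*b + 396*b + 90*sqrt(2)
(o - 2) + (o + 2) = 2*o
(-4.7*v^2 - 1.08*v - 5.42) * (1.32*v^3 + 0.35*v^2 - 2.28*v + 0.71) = -6.204*v^5 - 3.0706*v^4 + 3.1836*v^3 - 2.7716*v^2 + 11.5908*v - 3.8482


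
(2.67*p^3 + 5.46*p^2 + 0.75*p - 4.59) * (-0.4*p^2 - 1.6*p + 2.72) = -1.068*p^5 - 6.456*p^4 - 1.7736*p^3 + 15.4872*p^2 + 9.384*p - 12.4848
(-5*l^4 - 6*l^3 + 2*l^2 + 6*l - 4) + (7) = -5*l^4 - 6*l^3 + 2*l^2 + 6*l + 3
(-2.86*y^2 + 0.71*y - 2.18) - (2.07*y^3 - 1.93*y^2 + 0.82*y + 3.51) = -2.07*y^3 - 0.93*y^2 - 0.11*y - 5.69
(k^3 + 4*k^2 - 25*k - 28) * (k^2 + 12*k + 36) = k^5 + 16*k^4 + 59*k^3 - 184*k^2 - 1236*k - 1008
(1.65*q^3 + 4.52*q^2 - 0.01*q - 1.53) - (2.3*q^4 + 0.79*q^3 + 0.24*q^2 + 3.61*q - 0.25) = -2.3*q^4 + 0.86*q^3 + 4.28*q^2 - 3.62*q - 1.28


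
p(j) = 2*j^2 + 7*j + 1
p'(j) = 4*j + 7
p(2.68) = 34.12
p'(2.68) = 17.72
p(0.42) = 4.29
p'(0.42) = 8.68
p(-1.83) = -5.11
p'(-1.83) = -0.32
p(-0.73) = -3.04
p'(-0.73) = 4.08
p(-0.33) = -1.09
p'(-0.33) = 5.68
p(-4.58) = 10.89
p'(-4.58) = -11.32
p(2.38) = 28.99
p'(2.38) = 16.52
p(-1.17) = -4.45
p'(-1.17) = 2.32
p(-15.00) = 346.00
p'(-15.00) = -53.00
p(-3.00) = -2.00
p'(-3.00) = -5.00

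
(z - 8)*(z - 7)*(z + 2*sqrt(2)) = z^3 - 15*z^2 + 2*sqrt(2)*z^2 - 30*sqrt(2)*z + 56*z + 112*sqrt(2)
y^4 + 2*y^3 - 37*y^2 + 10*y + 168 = (y - 4)*(y - 3)*(y + 2)*(y + 7)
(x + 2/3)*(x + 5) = x^2 + 17*x/3 + 10/3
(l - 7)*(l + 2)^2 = l^3 - 3*l^2 - 24*l - 28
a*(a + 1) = a^2 + a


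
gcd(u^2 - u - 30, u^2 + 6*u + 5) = u + 5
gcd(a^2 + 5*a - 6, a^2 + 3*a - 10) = 1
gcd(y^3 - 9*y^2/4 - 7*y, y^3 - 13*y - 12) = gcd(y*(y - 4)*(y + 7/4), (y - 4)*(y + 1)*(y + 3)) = y - 4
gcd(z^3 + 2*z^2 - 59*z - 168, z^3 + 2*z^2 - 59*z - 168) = z^3 + 2*z^2 - 59*z - 168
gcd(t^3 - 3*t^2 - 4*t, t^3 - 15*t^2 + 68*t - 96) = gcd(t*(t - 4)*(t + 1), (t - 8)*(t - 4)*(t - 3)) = t - 4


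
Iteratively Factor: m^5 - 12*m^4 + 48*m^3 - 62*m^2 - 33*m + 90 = (m - 2)*(m^4 - 10*m^3 + 28*m^2 - 6*m - 45) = (m - 2)*(m + 1)*(m^3 - 11*m^2 + 39*m - 45) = (m - 3)*(m - 2)*(m + 1)*(m^2 - 8*m + 15) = (m - 3)^2*(m - 2)*(m + 1)*(m - 5)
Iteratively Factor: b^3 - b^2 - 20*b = (b)*(b^2 - b - 20) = b*(b - 5)*(b + 4)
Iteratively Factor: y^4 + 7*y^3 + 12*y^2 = (y)*(y^3 + 7*y^2 + 12*y) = y*(y + 4)*(y^2 + 3*y) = y*(y + 3)*(y + 4)*(y)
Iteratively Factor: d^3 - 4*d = (d)*(d^2 - 4) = d*(d - 2)*(d + 2)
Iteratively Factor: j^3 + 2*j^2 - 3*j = (j)*(j^2 + 2*j - 3) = j*(j + 3)*(j - 1)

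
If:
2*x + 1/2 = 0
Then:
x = -1/4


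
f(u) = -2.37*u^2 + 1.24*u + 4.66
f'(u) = 1.24 - 4.74*u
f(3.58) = -21.28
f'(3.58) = -15.73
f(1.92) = -1.70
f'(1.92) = -7.86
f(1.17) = 2.87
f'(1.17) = -4.31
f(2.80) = -10.45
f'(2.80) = -12.03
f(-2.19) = -9.42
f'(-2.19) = 11.62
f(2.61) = -8.25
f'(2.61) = -11.13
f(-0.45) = 3.62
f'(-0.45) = 3.37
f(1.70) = -0.08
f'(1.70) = -6.82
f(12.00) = -321.74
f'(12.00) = -55.64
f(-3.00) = -20.39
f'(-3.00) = 15.46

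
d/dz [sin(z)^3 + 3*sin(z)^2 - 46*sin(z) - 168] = (3*sin(z)^2 + 6*sin(z) - 46)*cos(z)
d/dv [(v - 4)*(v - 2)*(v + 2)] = 3*v^2 - 8*v - 4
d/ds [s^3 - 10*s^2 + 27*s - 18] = 3*s^2 - 20*s + 27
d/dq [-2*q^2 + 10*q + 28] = 10 - 4*q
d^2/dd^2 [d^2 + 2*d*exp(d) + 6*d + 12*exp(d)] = 2*d*exp(d) + 16*exp(d) + 2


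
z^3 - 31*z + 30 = (z - 5)*(z - 1)*(z + 6)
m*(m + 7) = m^2 + 7*m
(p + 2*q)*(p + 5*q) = p^2 + 7*p*q + 10*q^2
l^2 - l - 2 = (l - 2)*(l + 1)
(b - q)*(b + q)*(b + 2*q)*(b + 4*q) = b^4 + 6*b^3*q + 7*b^2*q^2 - 6*b*q^3 - 8*q^4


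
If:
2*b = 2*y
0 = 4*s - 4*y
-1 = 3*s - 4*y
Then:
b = 1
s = 1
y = 1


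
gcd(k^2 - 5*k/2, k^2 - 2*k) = k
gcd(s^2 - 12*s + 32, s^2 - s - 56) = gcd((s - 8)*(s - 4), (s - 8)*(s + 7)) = s - 8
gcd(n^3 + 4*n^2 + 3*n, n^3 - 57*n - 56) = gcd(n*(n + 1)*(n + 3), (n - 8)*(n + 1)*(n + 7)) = n + 1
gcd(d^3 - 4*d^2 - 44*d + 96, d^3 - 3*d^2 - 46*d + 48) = d^2 - 2*d - 48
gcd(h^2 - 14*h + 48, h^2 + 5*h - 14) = 1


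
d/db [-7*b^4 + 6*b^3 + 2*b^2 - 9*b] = -28*b^3 + 18*b^2 + 4*b - 9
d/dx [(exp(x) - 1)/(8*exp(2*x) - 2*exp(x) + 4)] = ((1 - exp(x))*(8*exp(x) - 1) + 4*exp(2*x) - exp(x) + 2)*exp(x)/(2*(4*exp(2*x) - exp(x) + 2)^2)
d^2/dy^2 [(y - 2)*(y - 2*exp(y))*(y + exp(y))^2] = -12*y^2*exp(2*y) + 12*y^2 - 18*y*exp(3*y) - 12*y + 24*exp(3*y) + 18*exp(2*y)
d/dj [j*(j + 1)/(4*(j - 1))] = (j^2 - 2*j - 1)/(4*(j^2 - 2*j + 1))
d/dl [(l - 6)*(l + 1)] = 2*l - 5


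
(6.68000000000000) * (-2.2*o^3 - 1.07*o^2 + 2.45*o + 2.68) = -14.696*o^3 - 7.1476*o^2 + 16.366*o + 17.9024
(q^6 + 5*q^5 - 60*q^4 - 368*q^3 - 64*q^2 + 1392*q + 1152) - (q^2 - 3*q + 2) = q^6 + 5*q^5 - 60*q^4 - 368*q^3 - 65*q^2 + 1395*q + 1150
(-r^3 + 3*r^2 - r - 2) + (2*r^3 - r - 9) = r^3 + 3*r^2 - 2*r - 11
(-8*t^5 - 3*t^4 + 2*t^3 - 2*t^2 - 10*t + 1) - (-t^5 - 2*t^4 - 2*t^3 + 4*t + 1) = -7*t^5 - t^4 + 4*t^3 - 2*t^2 - 14*t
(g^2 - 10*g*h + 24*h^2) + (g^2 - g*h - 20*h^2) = 2*g^2 - 11*g*h + 4*h^2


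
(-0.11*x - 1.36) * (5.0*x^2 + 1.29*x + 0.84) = -0.55*x^3 - 6.9419*x^2 - 1.8468*x - 1.1424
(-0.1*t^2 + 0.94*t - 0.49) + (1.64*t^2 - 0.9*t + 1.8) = 1.54*t^2 + 0.0399999999999999*t + 1.31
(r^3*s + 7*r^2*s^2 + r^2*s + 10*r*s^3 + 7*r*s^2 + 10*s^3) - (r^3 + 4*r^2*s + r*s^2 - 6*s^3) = r^3*s - r^3 + 7*r^2*s^2 - 3*r^2*s + 10*r*s^3 + 6*r*s^2 + 16*s^3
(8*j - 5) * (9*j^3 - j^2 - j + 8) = 72*j^4 - 53*j^3 - 3*j^2 + 69*j - 40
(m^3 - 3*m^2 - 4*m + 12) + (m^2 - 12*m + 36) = m^3 - 2*m^2 - 16*m + 48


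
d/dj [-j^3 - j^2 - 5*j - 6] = -3*j^2 - 2*j - 5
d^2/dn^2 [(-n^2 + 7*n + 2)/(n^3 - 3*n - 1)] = 2*(-9*(n^2 - 1)^2*(-n^2 + 7*n + 2) + 3*(-n*(-n^2 + 7*n + 2) + (2*n - 7)*(n^2 - 1))*(-n^3 + 3*n + 1) + (-n^3 + 3*n + 1)^2)/(-n^3 + 3*n + 1)^3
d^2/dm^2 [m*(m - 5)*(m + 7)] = 6*m + 4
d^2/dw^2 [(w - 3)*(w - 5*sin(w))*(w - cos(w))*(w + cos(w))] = 5*w^3*sin(w) - 15*w^2*sin(w) - 30*w^2*cos(w) + 2*w^2*cos(2*w) + 12*w^2 - 125*w*sin(w)/4 + 4*w*sin(2*w) - 45*w*sin(3*w)/4 + 60*w*cos(w) - 6*w*cos(2*w) - 18*w + 135*sin(w)/4 - 6*sin(2*w) + 135*sin(3*w)/4 + 5*cos(w)/2 - cos(2*w) + 15*cos(3*w)/2 - 1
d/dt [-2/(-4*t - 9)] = -8/(4*t + 9)^2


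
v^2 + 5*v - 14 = (v - 2)*(v + 7)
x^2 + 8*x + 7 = (x + 1)*(x + 7)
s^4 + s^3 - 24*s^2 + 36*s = s*(s - 3)*(s - 2)*(s + 6)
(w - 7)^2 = w^2 - 14*w + 49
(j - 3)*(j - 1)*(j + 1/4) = j^3 - 15*j^2/4 + 2*j + 3/4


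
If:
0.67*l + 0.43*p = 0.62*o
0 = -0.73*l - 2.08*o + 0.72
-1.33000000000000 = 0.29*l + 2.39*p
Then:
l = 0.54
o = 0.16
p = -0.62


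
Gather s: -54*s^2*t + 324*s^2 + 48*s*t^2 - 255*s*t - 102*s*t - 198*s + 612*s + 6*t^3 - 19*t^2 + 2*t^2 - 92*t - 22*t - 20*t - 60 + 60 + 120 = s^2*(324 - 54*t) + s*(48*t^2 - 357*t + 414) + 6*t^3 - 17*t^2 - 134*t + 120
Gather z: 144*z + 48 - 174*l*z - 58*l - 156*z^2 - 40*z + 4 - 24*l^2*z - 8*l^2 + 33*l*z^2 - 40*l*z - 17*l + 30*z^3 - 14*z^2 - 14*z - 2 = -8*l^2 - 75*l + 30*z^3 + z^2*(33*l - 170) + z*(-24*l^2 - 214*l + 90) + 50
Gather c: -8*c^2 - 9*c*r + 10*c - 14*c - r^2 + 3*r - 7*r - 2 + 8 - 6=-8*c^2 + c*(-9*r - 4) - r^2 - 4*r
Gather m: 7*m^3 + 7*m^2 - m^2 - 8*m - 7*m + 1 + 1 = 7*m^3 + 6*m^2 - 15*m + 2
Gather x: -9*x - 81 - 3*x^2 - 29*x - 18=-3*x^2 - 38*x - 99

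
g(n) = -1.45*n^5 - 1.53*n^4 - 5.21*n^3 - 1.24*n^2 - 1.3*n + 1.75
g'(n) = -7.25*n^4 - 6.12*n^3 - 15.63*n^2 - 2.48*n - 1.3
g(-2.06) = 70.95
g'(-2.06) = -139.58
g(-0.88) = 5.33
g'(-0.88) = -11.40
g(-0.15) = 1.93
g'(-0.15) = -1.26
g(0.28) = 1.16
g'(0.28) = -3.40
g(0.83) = -4.46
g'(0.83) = -21.07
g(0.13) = 1.55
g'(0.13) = -1.90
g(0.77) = -3.30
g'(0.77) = -17.82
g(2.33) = -218.58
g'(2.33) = -383.02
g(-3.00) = 363.58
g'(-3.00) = -556.54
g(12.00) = -401727.77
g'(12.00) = -163193.14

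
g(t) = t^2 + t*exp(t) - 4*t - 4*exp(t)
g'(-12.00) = -28.00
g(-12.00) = 192.00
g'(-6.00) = -16.02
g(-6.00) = 59.98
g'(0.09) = -7.00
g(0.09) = -4.63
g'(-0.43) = -7.09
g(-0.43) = -0.98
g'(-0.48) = -7.11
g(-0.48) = -0.62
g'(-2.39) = -9.27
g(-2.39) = 14.69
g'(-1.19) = -7.65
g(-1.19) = 4.60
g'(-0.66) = -7.21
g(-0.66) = 0.67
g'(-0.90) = -7.39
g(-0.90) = 2.42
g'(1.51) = -7.72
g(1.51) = -15.03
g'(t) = t*exp(t) + 2*t - 3*exp(t) - 4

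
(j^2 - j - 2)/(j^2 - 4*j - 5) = (j - 2)/(j - 5)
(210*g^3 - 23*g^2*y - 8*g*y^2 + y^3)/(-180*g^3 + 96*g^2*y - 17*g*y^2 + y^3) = (-35*g^2 - 2*g*y + y^2)/(30*g^2 - 11*g*y + y^2)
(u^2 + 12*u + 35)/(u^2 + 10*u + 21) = (u + 5)/(u + 3)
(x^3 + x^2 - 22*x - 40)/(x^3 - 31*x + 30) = (x^2 + 6*x + 8)/(x^2 + 5*x - 6)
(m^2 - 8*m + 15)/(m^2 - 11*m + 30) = (m - 3)/(m - 6)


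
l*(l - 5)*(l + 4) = l^3 - l^2 - 20*l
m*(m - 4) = m^2 - 4*m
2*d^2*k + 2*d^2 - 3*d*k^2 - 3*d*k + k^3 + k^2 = (-2*d + k)*(-d + k)*(k + 1)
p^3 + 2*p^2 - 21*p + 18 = (p - 3)*(p - 1)*(p + 6)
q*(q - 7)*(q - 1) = q^3 - 8*q^2 + 7*q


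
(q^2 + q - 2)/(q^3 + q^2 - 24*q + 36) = (q^2 + q - 2)/(q^3 + q^2 - 24*q + 36)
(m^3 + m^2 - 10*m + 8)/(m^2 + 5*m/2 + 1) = 2*(m^3 + m^2 - 10*m + 8)/(2*m^2 + 5*m + 2)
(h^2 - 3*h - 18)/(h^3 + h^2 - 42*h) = (h + 3)/(h*(h + 7))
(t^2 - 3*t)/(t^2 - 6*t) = (t - 3)/(t - 6)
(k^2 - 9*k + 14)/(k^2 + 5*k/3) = 3*(k^2 - 9*k + 14)/(k*(3*k + 5))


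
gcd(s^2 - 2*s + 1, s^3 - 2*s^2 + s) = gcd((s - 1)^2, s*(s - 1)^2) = s^2 - 2*s + 1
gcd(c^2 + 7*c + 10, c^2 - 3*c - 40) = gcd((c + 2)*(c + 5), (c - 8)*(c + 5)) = c + 5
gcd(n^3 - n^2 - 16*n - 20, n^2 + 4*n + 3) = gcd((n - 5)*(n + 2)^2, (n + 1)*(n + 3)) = 1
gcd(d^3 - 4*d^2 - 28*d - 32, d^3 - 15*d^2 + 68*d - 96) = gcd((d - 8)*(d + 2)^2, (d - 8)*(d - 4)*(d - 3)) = d - 8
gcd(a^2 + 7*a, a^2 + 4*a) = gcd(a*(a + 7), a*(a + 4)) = a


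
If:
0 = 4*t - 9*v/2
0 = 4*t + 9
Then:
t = -9/4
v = -2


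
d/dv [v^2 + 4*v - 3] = 2*v + 4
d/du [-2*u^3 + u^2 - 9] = 2*u*(1 - 3*u)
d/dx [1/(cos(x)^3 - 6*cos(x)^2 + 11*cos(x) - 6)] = (3*cos(x)^2 - 12*cos(x) + 11)*sin(x)/(cos(x)^3 - 6*cos(x)^2 + 11*cos(x) - 6)^2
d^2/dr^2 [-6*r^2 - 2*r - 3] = -12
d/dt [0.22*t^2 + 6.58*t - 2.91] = 0.44*t + 6.58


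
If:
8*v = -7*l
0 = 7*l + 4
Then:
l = -4/7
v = 1/2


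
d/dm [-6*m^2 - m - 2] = -12*m - 1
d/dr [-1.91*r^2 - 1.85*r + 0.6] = -3.82*r - 1.85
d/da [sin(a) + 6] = cos(a)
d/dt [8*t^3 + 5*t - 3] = 24*t^2 + 5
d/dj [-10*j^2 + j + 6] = 1 - 20*j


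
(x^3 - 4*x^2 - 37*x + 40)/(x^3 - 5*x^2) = (x^3 - 4*x^2 - 37*x + 40)/(x^2*(x - 5))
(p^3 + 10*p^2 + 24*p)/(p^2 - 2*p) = (p^2 + 10*p + 24)/(p - 2)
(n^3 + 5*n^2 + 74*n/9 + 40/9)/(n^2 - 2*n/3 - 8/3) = (3*n^2 + 11*n + 10)/(3*(n - 2))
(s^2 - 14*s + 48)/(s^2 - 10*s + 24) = (s - 8)/(s - 4)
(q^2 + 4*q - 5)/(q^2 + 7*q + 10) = (q - 1)/(q + 2)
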